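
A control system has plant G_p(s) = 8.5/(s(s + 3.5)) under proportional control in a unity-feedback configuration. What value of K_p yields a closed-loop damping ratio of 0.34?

Closed-loop characteristic equation: s² + 3.5s + K_p·8.5 = 0.
So ω_n = √(8.5K_p) and 2ζω_n = 3.5, giving ζ = 3.5/(2√(8.5K_p)).
Setting ζ = 0.34: √(8.5K_p) = 3.5/(2·0.34) = 5.147, so K_p = 26.49/8.5 = 3.12.

K_p = 3.12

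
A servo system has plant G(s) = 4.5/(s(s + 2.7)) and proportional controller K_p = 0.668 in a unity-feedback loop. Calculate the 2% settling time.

T_s ≈ 2.96 s

The closed-loop denominator s² + 2.7s + 3.006 gives ω_n = √3.006 = 1.734 and ζ = 2.7/(2ω_n) = 0.7786.
2% settling time T_s ≈ 4/(ζω_n) = 4/1.35 = 2.96 s.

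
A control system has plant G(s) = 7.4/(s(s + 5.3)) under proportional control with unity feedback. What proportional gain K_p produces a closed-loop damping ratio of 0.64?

Closed-loop characteristic equation: s² + 5.3s + K_p·7.4 = 0.
So ω_n = √(7.4K_p) and 2ζω_n = 5.3, giving ζ = 5.3/(2√(7.4K_p)).
Setting ζ = 0.64: √(7.4K_p) = 5.3/(2·0.64) = 4.141, so K_p = 17.14/7.4 = 2.32.

K_p = 2.32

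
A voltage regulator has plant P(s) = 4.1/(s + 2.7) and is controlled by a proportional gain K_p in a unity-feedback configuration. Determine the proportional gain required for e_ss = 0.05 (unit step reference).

For a type-0 loop with proportional control, e_ss = 1/(1 + K_p·P(0)).
P(0) = 1.519. Require 1/(1 + K_p·1.519) = 0.05, so 1 + 1.519·K_p = 20.
K_p = (20 − 1)/1.519 = 12.5.

K_p = 12.5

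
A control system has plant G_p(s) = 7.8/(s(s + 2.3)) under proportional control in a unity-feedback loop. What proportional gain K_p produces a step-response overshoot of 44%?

K_p = 2.65

From %OS = 100·exp(−πζ/√(1−ζ²)) = 44%, ζ = −ln(0.44)/√(π²+ln²(0.44)) = 0.2528.
Characteristic equation s² + 2.3s + 7.8K_p = 0 gives ζ = 2.3/(2√(7.8K_p)).
Setting ζ = 0.2528: √(7.8K_p) = 2.3/(2·0.2528) = 4.548, so K_p = 20.69/7.8 = 2.65.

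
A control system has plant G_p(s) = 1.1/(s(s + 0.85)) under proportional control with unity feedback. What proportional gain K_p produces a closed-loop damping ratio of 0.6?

K_p = 0.456

Closed-loop characteristic equation: s² + 0.85s + K_p·1.1 = 0.
So ω_n = √(1.1K_p) and 2ζω_n = 0.85, giving ζ = 0.85/(2√(1.1K_p)).
Setting ζ = 0.6: √(1.1K_p) = 0.85/(2·0.6) = 0.7083, so K_p = 0.5017/1.1 = 0.456.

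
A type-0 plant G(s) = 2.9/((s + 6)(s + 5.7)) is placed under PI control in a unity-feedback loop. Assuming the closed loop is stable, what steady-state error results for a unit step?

0

The PI controller's integrator makes the forward path type 1, so e_ss to a step is zero.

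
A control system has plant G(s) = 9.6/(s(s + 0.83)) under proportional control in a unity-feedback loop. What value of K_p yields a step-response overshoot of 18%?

K_p = 0.0782

From %OS = 100·exp(−πζ/√(1−ζ²)) = 18%, ζ = −ln(0.18)/√(π²+ln²(0.18)) = 0.4791.
Characteristic equation s² + 0.83s + 9.6K_p = 0 gives ζ = 0.83/(2√(9.6K_p)).
Setting ζ = 0.4791: √(9.6K_p) = 0.83/(2·0.4791) = 0.8662, so K_p = 0.7503/9.6 = 0.0782.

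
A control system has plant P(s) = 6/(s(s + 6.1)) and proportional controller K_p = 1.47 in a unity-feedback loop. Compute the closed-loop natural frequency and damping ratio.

ω_n = 2.97 rad/s, ζ = 1.03

1 + K_p·P(s) = 0 gives s² + 6.1s + 8.82 = 0.
Matching s² + 2ζω_n s + ω_n²: ω_n = √8.82 = 2.97 rad/s and 2ζω_n = 6.1, so ζ = 6.1/(2·2.97) = 1.03.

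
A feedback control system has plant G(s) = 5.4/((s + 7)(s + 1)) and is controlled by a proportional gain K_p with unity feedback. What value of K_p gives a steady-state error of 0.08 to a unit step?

K_p = 14.9

Steady-state error for a unit step on this type-0 loop is 1/(1 + K_p·G(0)).
G(0) = 0.7714. Require 1/(1 + K_p·0.7714) = 0.08, so 1 + 0.7714·K_p = 12.5.
K_p = (12.5 − 1)/0.7714 = 14.9.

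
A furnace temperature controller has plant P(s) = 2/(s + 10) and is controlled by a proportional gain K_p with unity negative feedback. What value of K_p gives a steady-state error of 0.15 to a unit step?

Steady-state error for a unit step on this type-0 loop is 1/(1 + K_p·P(0)).
P(0) = 0.2. Require 1/(1 + K_p·0.2) = 0.15, so 1 + 0.2·K_p = 6.667.
K_p = (6.667 − 1)/0.2 = 28.3.

K_p = 28.3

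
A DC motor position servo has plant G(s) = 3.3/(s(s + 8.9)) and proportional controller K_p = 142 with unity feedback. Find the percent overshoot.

51.7%

Closed-loop characteristic equation: s² + 8.9s + 468.6 = 0, so ω_n = 21.65 rad/s and ζ = 8.9/(2·21.65) = 0.2056.
%OS = 100·exp(−πζ/√(1−ζ²)) = 100·exp(−π·0.2056/√0.9577) = 51.7%.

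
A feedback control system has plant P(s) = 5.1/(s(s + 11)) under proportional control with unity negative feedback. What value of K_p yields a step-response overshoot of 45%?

K_p = 97.7

From %OS = 100·exp(−πζ/√(1−ζ²)) = 45%, ζ = −ln(0.45)/√(π²+ln²(0.45)) = 0.2463.
Characteristic equation s² + 11s + 5.1K_p = 0 gives ζ = 11/(2√(5.1K_p)).
Setting ζ = 0.2463: √(5.1K_p) = 11/(2·0.2463) = 22.33, so K_p = 498.5/5.1 = 97.7.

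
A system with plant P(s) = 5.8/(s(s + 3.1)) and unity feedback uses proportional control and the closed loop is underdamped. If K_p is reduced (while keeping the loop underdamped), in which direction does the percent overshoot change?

ζ = 3.1/(2√(5.8K_p)) rises as K_p falls; higher damping means less overshoot.

decrease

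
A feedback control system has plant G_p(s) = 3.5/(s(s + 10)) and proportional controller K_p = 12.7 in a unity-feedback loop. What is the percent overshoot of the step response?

2.84%

From 1 + K_pG_p(s) = 0: s² + 10s + 44.45 = 0 ⇒ ω_n = 6.667, ζ = 0.75.
%OS = 100·exp(−πζ/√(1−ζ²)) = 100·exp(−π·0.75/√0.4376) = 2.84%.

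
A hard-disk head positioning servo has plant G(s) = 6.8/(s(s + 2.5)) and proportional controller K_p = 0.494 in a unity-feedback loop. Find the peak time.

T_p = 2.34 s

From 1 + K_pG(s) = 0: s² + 2.5s + 3.359 = 0 ⇒ ω_n = 1.833, ζ = 0.682.
Damped frequency ω_d = ω_n√(1−ζ²) = 1.34 rad/s, so peak time T_p = π/ω_d = 2.34 s.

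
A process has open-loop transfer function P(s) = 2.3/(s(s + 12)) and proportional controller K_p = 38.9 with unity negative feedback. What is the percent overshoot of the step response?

The closed-loop denominator s² + 12s + 89.47 gives ω_n = √89.47 = 9.459 and ζ = 12/(2ω_n) = 0.6343.
%OS = 100·exp(−πζ/√(1−ζ²)) = 100·exp(−π·0.6343/√0.5976) = 7.59%.

7.59%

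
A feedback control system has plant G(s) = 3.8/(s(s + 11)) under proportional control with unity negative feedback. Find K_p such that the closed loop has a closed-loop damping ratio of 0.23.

Closed-loop characteristic equation: s² + 11s + K_p·3.8 = 0.
So ω_n = √(3.8K_p) and 2ζω_n = 11, giving ζ = 11/(2√(3.8K_p)).
Setting ζ = 0.23: √(3.8K_p) = 11/(2·0.23) = 23.91, so K_p = 571.8/3.8 = 150.

K_p = 150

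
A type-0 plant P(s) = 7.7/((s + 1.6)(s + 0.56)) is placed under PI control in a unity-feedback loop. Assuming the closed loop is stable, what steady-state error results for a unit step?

0

The PI controller's integrator makes the forward path type 1, so e_ss to a step is zero.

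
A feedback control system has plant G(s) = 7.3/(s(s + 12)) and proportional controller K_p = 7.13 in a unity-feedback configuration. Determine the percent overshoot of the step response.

The closed-loop denominator s² + 12s + 52.05 gives ω_n = √52.05 = 7.214 and ζ = 12/(2ω_n) = 0.8317.
%OS = 100·exp(−πζ/√(1−ζ²)) = 100·exp(−π·0.8317/√0.3083) = 0.905%.

0.905%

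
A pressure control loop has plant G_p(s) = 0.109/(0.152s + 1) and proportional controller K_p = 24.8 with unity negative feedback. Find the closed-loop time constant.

Closed loop: T(s) = K_p·G_p/(1+K_p·G_p) = 2.703/(0.152s + 1 + 2.703), with pole at s = −(1 + 2.703)/0.152 = −24.36.
Closed-loop time constant τ = 1/24.36 = 0.041 s.

τ = 0.041 s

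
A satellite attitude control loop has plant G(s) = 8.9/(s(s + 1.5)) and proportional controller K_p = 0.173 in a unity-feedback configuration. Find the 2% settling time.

From 1 + K_pG(s) = 0: s² + 1.5s + 1.54 = 0 ⇒ ω_n = 1.241, ζ = 0.6044.
2% settling time T_s ≈ 4/(ζω_n) = 4/0.75 = 5.33 s.

T_s ≈ 5.33 s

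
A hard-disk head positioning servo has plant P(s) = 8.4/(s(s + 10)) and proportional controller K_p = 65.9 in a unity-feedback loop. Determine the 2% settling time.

From 1 + K_pP(s) = 0: s² + 10s + 553.6 = 0 ⇒ ω_n = 23.53, ζ = 0.2125.
2% settling time T_s ≈ 4/(ζω_n) = 4/5 = 0.8 s.

T_s ≈ 0.8 s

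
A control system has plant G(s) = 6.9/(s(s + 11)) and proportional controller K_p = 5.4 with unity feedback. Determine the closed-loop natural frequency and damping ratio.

The closed-loop denominator is s(s+11) + 5.4·6.9 = s² + 11s + 37.26.
So ω_n² = 37.26 ⇒ ω_n = 6.104 rad/s, and ζ = 11/(2ω_n) = 0.901.

ω_n = 6.1 rad/s, ζ = 0.901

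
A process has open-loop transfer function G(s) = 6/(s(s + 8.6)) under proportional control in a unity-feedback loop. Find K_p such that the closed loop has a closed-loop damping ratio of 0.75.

K_p = 5.48

Closed-loop characteristic equation: s² + 8.6s + K_p·6 = 0.
So ω_n = √(6K_p) and 2ζω_n = 8.6, giving ζ = 8.6/(2√(6K_p)).
Setting ζ = 0.75: √(6K_p) = 8.6/(2·0.75) = 5.733, so K_p = 32.87/6 = 5.48.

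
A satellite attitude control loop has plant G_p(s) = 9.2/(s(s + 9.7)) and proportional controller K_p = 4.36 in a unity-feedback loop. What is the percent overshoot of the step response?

2.37%

Closed-loop characteristic equation: s² + 9.7s + 40.11 = 0, so ω_n = 6.333 rad/s and ζ = 9.7/(2·6.333) = 0.7658.
%OS = 100·exp(−πζ/√(1−ζ²)) = 100·exp(−π·0.7658/√0.4136) = 2.37%.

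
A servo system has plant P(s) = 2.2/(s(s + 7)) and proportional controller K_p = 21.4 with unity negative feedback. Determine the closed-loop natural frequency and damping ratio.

ω_n = 6.86 rad/s, ζ = 0.51

1 + K_p·P(s) = 0 gives s² + 7s + 47.08 = 0.
So ω_n² = 47.08 ⇒ ω_n = 6.861 rad/s, and ζ = 7/(2ω_n) = 0.51.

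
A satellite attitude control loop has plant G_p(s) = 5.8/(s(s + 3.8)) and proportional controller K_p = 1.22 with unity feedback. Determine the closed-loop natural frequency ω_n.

ω_n = 2.66 rad/s

The closed-loop denominator is s(s+3.8) + 1.22·5.8 = s² + 3.8s + 7.076.
So ω_n² = 7.076 ⇒ ω_n = 2.66 rad/s, and ζ = 3.8/(2ω_n) = 0.714.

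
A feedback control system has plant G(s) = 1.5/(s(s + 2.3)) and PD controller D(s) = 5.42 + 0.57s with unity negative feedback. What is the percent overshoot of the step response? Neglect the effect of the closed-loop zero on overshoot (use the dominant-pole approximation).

Forward path: (5.42 + 0.57s)·1.5/(s(s+2.3)). The closed-loop characteristic equation is s² + (2.3 + 1.5·0.57)s + 1.5·5.42 = 0.
That is s² + 3.155s + 8.13 = 0, so ω_n = 2.851 rad/s and ζ = 3.155/(2·2.851) = 0.5533.
%OS = 100·exp(−πζ/√(1−ζ²)) = 12.4%.

12.4%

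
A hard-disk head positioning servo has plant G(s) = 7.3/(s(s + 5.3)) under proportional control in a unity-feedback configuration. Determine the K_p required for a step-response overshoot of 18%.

From %OS = 100·exp(−πζ/√(1−ζ²)) = 18%, ζ = −ln(0.18)/√(π²+ln²(0.18)) = 0.4791.
Characteristic equation s² + 5.3s + 7.3K_p = 0 gives ζ = 5.3/(2√(7.3K_p)).
Setting ζ = 0.4791: √(7.3K_p) = 5.3/(2·0.4791) = 5.531, so K_p = 30.59/7.3 = 4.19.

K_p = 4.19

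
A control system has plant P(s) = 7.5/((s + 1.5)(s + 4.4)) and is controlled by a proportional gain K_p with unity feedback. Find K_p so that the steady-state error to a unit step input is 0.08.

The loop is type 0, so e_ss(step) = 1/(1 + K_pos) with K_pos = K_p·P(0).
P(0) = 1.136. Require 1/(1 + K_p·1.136) = 0.08, so 1 + 1.136·K_p = 12.5.
K_p = (12.5 − 1)/1.136 = 10.1.

K_p = 10.1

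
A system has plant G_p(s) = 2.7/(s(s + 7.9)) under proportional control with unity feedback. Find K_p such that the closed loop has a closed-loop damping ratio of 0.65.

K_p = 13.7

Closed-loop characteristic equation: s² + 7.9s + K_p·2.7 = 0.
So ω_n = √(2.7K_p) and 2ζω_n = 7.9, giving ζ = 7.9/(2√(2.7K_p)).
Setting ζ = 0.65: √(2.7K_p) = 7.9/(2·0.65) = 6.077, so K_p = 36.93/2.7 = 13.7.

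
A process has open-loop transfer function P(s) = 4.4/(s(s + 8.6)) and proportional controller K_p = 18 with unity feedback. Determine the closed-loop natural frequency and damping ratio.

ω_n = 8.9 rad/s, ζ = 0.483

The closed-loop denominator is s(s+8.6) + 18·4.4 = s² + 8.6s + 79.2.
Matching s² + 2ζω_n s + ω_n²: ω_n = √79.2 = 8.899 rad/s and 2ζω_n = 8.6, so ζ = 8.6/(2·8.899) = 0.483.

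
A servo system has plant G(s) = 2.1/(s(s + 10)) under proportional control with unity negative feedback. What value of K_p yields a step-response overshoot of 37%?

K_p = 131

From %OS = 100·exp(−πζ/√(1−ζ²)) = 37%, ζ = −ln(0.37)/√(π²+ln²(0.37)) = 0.3017.
Characteristic equation s² + 10s + 2.1K_p = 0 gives ζ = 10/(2√(2.1K_p)).
Setting ζ = 0.3017: √(2.1K_p) = 10/(2·0.3017) = 16.57, so K_p = 274.6/2.1 = 131.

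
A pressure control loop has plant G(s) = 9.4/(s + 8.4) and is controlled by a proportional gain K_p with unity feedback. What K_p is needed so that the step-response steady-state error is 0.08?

K_p = 10.3

For a type-0 loop with proportional control, e_ss = 1/(1 + K_p·G(0)).
G(0) = 1.119. Require 1/(1 + K_p·1.119) = 0.08, so 1 + 1.119·K_p = 12.5.
K_p = (12.5 − 1)/1.119 = 10.3.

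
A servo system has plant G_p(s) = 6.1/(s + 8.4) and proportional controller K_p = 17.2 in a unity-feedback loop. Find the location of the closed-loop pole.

s = -113.3

Closed-loop transfer function: T(s) = K_p·G_p(s)/(1 + K_p·G_p(s)) = 104.9/(s + 8.4 + 104.9) = 104.9/(s + 113.3).
The closed-loop pole is at s = −113.3.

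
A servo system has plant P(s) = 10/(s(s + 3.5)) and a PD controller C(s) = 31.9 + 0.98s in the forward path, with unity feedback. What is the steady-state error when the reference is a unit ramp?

The loop has one pole at the origin (type 1). Velocity error constant K_v = lim_{s→0} s·C(s)P(s) = 31.9·10/3.5 = 91.14.
Steady-state error to a unit ramp: e_ss = 1/K_v = 0.011.

0.011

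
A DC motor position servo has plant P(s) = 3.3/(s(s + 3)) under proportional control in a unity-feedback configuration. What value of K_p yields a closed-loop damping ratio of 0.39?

K_p = 4.48

Closed-loop characteristic equation: s² + 3s + K_p·3.3 = 0.
So ω_n = √(3.3K_p) and 2ζω_n = 3, giving ζ = 3/(2√(3.3K_p)).
Setting ζ = 0.39: √(3.3K_p) = 3/(2·0.39) = 3.846, so K_p = 14.79/3.3 = 4.48.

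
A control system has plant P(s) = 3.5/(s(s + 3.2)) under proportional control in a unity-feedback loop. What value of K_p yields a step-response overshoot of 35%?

From %OS = 100·exp(−πζ/√(1−ζ²)) = 35%, ζ = −ln(0.35)/√(π²+ln²(0.35)) = 0.3169.
Characteristic equation s² + 3.2s + 3.5K_p = 0 gives ζ = 3.2/(2√(3.5K_p)).
Setting ζ = 0.3169: √(3.5K_p) = 3.2/(2·0.3169) = 5.048, so K_p = 25.48/3.5 = 7.28.

K_p = 7.28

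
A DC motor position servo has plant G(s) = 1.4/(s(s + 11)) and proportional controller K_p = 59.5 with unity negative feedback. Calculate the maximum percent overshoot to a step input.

From 1 + K_pG(s) = 0: s² + 11s + 83.3 = 0 ⇒ ω_n = 9.127, ζ = 0.6026.
%OS = 100·exp(−πζ/√(1−ζ²)) = 100·exp(−π·0.6026/√0.6369) = 9.33%.

9.33%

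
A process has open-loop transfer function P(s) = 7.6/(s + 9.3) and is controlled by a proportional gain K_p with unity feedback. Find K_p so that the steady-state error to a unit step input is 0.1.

K_p = 11

For a type-0 loop with proportional control, e_ss = 1/(1 + K_p·P(0)).
P(0) = 0.8172. Require 1/(1 + K_p·0.8172) = 0.1, so 1 + 0.8172·K_p = 10.
K_p = (10 − 1)/0.8172 = 11.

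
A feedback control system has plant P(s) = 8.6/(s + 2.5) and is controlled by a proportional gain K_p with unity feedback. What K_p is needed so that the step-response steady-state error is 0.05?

For a type-0 loop with proportional control, e_ss = 1/(1 + K_p·P(0)).
P(0) = 3.44. Require 1/(1 + K_p·3.44) = 0.05, so 1 + 3.44·K_p = 20.
K_p = (20 − 1)/3.44 = 5.52.

K_p = 5.52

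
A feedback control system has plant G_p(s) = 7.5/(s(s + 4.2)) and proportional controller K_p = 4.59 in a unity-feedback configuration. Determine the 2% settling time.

From 1 + K_pG_p(s) = 0: s² + 4.2s + 34.42 = 0 ⇒ ω_n = 5.867, ζ = 0.3579.
2% settling time T_s ≈ 4/(ζω_n) = 4/2.1 = 1.9 s.

T_s ≈ 1.9 s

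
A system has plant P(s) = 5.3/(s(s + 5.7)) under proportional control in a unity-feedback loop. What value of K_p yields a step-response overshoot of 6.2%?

K_p = 3.49

From %OS = 100·exp(−πζ/√(1−ζ²)) = 6.2%, ζ = −ln(0.062)/√(π²+ln²(0.062)) = 0.6628.
Characteristic equation s² + 5.7s + 5.3K_p = 0 gives ζ = 5.7/(2√(5.3K_p)).
Setting ζ = 0.6628: √(5.3K_p) = 5.7/(2·0.6628) = 4.3, so K_p = 18.49/5.3 = 3.49.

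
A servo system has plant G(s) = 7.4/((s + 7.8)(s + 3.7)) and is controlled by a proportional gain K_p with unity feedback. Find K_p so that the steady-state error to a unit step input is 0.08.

The loop is type 0, so e_ss(step) = 1/(1 + K_pos) with K_pos = K_p·G(0).
G(0) = 0.2564. Require 1/(1 + K_p·0.2564) = 0.08, so 1 + 0.2564·K_p = 12.5.
K_p = (12.5 − 1)/0.2564 = 44.8.

K_p = 44.8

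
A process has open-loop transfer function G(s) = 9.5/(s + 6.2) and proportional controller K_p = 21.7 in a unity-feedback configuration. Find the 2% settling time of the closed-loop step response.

Closed-loop transfer function: T(s) = K_p·G(s)/(1 + K_p·G(s)) = 206.2/(s + 6.2 + 206.2) = 206.2/(s + 212.3).
Time constant τ = 1/212.3 = 0.004709 s, so the 2% settling time is about 4τ = 0.0188 s.

T_s ≈ 0.0188 s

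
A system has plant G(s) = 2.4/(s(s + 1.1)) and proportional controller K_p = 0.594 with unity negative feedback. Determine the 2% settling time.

T_s ≈ 7.27 s

Closed-loop characteristic equation: s² + 1.1s + 1.426 = 0, so ω_n = 1.194 rad/s and ζ = 1.1/(2·1.194) = 0.4606.
2% settling time T_s ≈ 4/(ζω_n) = 4/0.55 = 7.27 s.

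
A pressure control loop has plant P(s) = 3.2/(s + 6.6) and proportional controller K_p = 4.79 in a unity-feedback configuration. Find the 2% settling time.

Closed-loop transfer function: T(s) = K_p·P(s)/(1 + K_p·P(s)) = 15.33/(s + 6.6 + 15.33) = 15.33/(s + 21.93).
Time constant τ = 1/21.93 = 0.0456 s, so the 2% settling time is about 4τ = 0.182 s.

T_s ≈ 0.182 s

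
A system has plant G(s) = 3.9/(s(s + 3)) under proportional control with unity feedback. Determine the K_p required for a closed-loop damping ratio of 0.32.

K_p = 5.63

Closed-loop characteristic equation: s² + 3s + K_p·3.9 = 0.
So ω_n = √(3.9K_p) and 2ζω_n = 3, giving ζ = 3/(2√(3.9K_p)).
Setting ζ = 0.32: √(3.9K_p) = 3/(2·0.32) = 4.688, so K_p = 21.97/3.9 = 5.63.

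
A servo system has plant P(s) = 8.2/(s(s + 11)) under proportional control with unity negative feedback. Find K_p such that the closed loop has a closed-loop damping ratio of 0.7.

Closed-loop characteristic equation: s² + 11s + K_p·8.2 = 0.
So ω_n = √(8.2K_p) and 2ζω_n = 11, giving ζ = 11/(2√(8.2K_p)).
Setting ζ = 0.7: √(8.2K_p) = 11/(2·0.7) = 7.857, so K_p = 61.73/8.2 = 7.53.

K_p = 7.53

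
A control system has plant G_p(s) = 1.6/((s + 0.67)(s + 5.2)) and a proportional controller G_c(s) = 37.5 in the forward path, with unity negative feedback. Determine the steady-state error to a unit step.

The loop is type 0. Static position error constant K_pos = G_c(0)·G_p(0) = 37.5·0.4592 = 17.22.
Steady-state error to a unit step: e_ss = 1/(1+K_pos) = 1/18.22 = 0.0549.

0.0549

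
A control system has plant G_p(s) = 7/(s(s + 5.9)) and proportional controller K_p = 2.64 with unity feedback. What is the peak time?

T_p = 1 s

The closed-loop denominator s² + 5.9s + 18.48 gives ω_n = √18.48 = 4.299 and ζ = 5.9/(2ω_n) = 0.6862.
Damped frequency ω_d = ω_n√(1−ζ²) = 3.127 rad/s, so peak time T_p = π/ω_d = 1 s.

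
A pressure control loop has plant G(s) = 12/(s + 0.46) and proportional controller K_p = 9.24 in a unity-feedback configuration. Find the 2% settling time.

T_s ≈ 0.0359 s

Closed-loop transfer function: T(s) = K_p·G(s)/(1 + K_p·G(s)) = 110.9/(s + 0.46 + 110.9) = 110.9/(s + 111.3).
Time constant τ = 1/111.3 = 0.008981 s, so the 2% settling time is about 4τ = 0.0359 s.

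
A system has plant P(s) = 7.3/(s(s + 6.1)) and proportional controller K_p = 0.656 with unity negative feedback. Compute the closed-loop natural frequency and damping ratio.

With unity feedback the closed-loop characteristic equation is s² + 6.1s + 0.656·7.3 = s² + 6.1s + 4.789 = 0.
So ω_n² = 4.789 ⇒ ω_n = 2.188 rad/s, and ζ = 6.1/(2ω_n) = 1.39.

ω_n = 2.19 rad/s, ζ = 1.39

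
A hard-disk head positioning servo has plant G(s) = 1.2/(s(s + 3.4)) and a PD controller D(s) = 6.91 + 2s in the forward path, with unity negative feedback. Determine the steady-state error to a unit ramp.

The loop has one pole at the origin (type 1). Velocity error constant K_v = lim_{s→0} s·D(s)G(s) = 6.91·1.2/3.4 = 2.439.
Steady-state error to a unit ramp: e_ss = 1/K_v = 0.41.

0.41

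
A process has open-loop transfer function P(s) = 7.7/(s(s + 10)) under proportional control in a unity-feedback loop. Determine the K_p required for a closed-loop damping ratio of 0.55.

K_p = 10.7

Closed-loop characteristic equation: s² + 10s + K_p·7.7 = 0.
So ω_n = √(7.7K_p) and 2ζω_n = 10, giving ζ = 10/(2√(7.7K_p)).
Setting ζ = 0.55: √(7.7K_p) = 10/(2·0.55) = 9.091, so K_p = 82.64/7.7 = 10.7.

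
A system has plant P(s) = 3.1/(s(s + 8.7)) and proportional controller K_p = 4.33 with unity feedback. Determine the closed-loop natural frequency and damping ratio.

With unity feedback the closed-loop characteristic equation is s² + 8.7s + 4.33·3.1 = s² + 8.7s + 13.42 = 0.
So ω_n² = 13.42 ⇒ ω_n = 3.664 rad/s, and ζ = 8.7/(2ω_n) = 1.19.

ω_n = 3.66 rad/s, ζ = 1.19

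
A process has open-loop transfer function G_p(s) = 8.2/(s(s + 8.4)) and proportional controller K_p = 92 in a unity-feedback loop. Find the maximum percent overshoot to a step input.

61.5%

From 1 + K_pG_p(s) = 0: s² + 8.4s + 754.4 = 0 ⇒ ω_n = 27.47, ζ = 0.1529.
%OS = 100·exp(−πζ/√(1−ζ²)) = 100·exp(−π·0.1529/√0.9766) = 61.5%.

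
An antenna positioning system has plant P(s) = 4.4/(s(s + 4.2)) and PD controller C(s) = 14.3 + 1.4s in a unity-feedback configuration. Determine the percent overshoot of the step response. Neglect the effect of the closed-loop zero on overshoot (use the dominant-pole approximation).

Forward path: (14.3 + 1.4s)·4.4/(s(s+4.2)). The closed-loop characteristic equation is s² + (4.2 + 4.4·1.4)s + 4.4·14.3 = 0.
That is s² + 10.36s + 62.92 = 0, so ω_n = 7.932 rad/s and ζ = 10.36/(2·7.932) = 0.653.
%OS = 100·exp(−πζ/√(1−ζ²)) = 6.66%.

6.66%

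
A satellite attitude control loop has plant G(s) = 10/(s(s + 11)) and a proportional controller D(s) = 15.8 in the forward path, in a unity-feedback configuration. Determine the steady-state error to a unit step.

The open loop D(s)G(s) has a pole at the origin (type 1), so the static position error constant is infinite and e_ss = 1/(1+∞) = 0.

0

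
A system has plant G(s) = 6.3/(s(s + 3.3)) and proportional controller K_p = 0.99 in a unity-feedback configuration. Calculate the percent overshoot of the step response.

From 1 + K_pG(s) = 0: s² + 3.3s + 6.237 = 0 ⇒ ω_n = 2.497, ζ = 0.6607.
%OS = 100·exp(−πζ/√(1−ζ²)) = 100·exp(−π·0.6607/√0.5635) = 6.3%.

6.3%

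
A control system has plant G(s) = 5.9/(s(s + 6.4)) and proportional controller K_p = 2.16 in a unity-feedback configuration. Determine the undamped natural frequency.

1 + K_p·G(s) = 0 gives s² + 6.4s + 12.74 = 0.
So ω_n² = 12.74 ⇒ ω_n = 3.57 rad/s, and ζ = 6.4/(2ω_n) = 0.896.

ω_n = 3.57 rad/s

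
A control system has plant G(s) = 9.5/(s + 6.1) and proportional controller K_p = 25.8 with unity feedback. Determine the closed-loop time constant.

Closed-loop transfer function: T(s) = K_p·G(s)/(1 + K_p·G(s)) = 245.1/(s + 6.1 + 245.1) = 245.1/(s + 251.2).
Time constant τ = 1/251.2 = 0.00398 s.

τ = 0.00398 s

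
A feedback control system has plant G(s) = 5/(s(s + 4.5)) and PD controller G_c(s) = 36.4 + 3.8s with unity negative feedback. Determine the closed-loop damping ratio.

Forward path: (36.4 + 3.8s)·5/(s(s+4.5)). The closed-loop characteristic equation is s² + (4.5 + 5·3.8)s + 5·36.4 = 0.
That is s² + 23.5s + 182 = 0, so ω_n = 13.49 rad/s and ζ = 23.5/(2·13.49) = 0.871.

ζ = 0.871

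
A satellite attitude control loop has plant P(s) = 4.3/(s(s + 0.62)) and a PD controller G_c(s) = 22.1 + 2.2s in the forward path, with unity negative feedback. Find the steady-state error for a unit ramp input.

The loop has one pole at the origin (type 1). Velocity error constant K_v = lim_{s→0} s·G_c(s)P(s) = 22.1·4.3/0.62 = 153.3.
Steady-state error to a unit ramp: e_ss = 1/K_v = 0.00652.

0.00652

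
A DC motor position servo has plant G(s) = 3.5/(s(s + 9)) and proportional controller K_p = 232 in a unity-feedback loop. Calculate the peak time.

From 1 + K_pG(s) = 0: s² + 9s + 812 = 0 ⇒ ω_n = 28.5, ζ = 0.1579.
Damped frequency ω_d = ω_n√(1−ζ²) = 28.14 rad/s, so peak time T_p = π/ω_d = 0.112 s.

T_p = 0.112 s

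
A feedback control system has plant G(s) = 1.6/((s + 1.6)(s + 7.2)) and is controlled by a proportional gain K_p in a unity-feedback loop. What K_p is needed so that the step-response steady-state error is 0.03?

K_p = 233

The loop is type 0, so e_ss(step) = 1/(1 + K_pos) with K_pos = K_p·G(0).
G(0) = 0.1389. Require 1/(1 + K_p·0.1389) = 0.03, so 1 + 0.1389·K_p = 33.33.
K_p = (33.33 − 1)/0.1389 = 233.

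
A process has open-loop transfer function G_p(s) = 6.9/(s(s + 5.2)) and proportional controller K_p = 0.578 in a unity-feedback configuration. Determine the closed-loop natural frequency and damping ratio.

ω_n = 2 rad/s, ζ = 1.3

The closed-loop denominator is s(s+5.2) + 0.578·6.9 = s² + 5.2s + 3.988.
Matching s² + 2ζω_n s + ω_n²: ω_n = √3.988 = 1.997 rad/s and 2ζω_n = 5.2, so ζ = 5.2/(2·1.997) = 1.3.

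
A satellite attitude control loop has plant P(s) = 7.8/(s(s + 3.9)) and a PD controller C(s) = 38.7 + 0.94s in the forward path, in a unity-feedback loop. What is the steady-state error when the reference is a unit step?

0

The open loop C(s)P(s) has a pole at the origin (type 1), so the static position error constant is infinite and e_ss = 1/(1+∞) = 0.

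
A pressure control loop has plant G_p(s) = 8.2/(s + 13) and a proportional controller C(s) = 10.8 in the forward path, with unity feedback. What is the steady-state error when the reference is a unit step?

The loop is type 0. Static position error constant K_pos = C(0)·G_p(0) = 10.8·0.6308 = 6.812.
Steady-state error to a unit step: e_ss = 1/(1+K_pos) = 1/7.812 = 0.128.

0.128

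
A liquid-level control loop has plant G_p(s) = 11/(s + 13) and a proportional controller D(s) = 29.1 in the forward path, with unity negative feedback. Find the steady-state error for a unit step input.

0.039

The loop is type 0. Static position error constant K_pos = D(0)·G_p(0) = 29.1·0.8462 = 24.62.
Steady-state error to a unit step: e_ss = 1/(1+K_pos) = 1/25.62 = 0.039.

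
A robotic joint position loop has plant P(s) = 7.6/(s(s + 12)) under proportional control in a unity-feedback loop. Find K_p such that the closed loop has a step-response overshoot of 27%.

From %OS = 100·exp(−πζ/√(1−ζ²)) = 27%, ζ = −ln(0.27)/√(π²+ln²(0.27)) = 0.3847.
Characteristic equation s² + 12s + 7.6K_p = 0 gives ζ = 12/(2√(7.6K_p)).
Setting ζ = 0.3847: √(7.6K_p) = 12/(2·0.3847) = 15.6, so K_p = 243.3/7.6 = 32.

K_p = 32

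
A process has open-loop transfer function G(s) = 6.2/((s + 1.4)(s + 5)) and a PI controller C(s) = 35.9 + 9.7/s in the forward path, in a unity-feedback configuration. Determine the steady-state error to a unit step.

0

The open loop C(s)G(s) has a pole at the origin (type 1), so the static position error constant is infinite and e_ss = 1/(1+∞) = 0.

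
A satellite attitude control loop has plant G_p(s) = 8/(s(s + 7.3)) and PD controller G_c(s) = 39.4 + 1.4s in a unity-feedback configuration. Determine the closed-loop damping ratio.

Forward path: (39.4 + 1.4s)·8/(s(s+7.3)). The closed-loop characteristic equation is s² + (7.3 + 8·1.4)s + 8·39.4 = 0.
That is s² + 18.5s + 315.2 = 0, so ω_n = 17.75 rad/s and ζ = 18.5/(2·17.75) = 0.521.

ζ = 0.521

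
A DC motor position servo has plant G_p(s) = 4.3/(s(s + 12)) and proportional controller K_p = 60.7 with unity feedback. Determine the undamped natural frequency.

ω_n = 16.2 rad/s

1 + K_p·G_p(s) = 0 gives s² + 12s + 261 = 0.
Matching s² + 2ζω_n s + ω_n²: ω_n = √261 = 16.16 rad/s and 2ζω_n = 12, so ζ = 12/(2·16.16) = 0.371.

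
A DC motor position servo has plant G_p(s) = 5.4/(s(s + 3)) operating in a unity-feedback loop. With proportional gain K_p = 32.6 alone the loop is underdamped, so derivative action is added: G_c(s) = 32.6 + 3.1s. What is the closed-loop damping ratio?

ζ = 0.744

Forward path: (32.6 + 3.1s)·5.4/(s(s+3)). The closed-loop characteristic equation is s² + (3 + 5.4·3.1)s + 5.4·32.6 = 0.
That is s² + 19.74s + 176 = 0, so ω_n = 13.27 rad/s and ζ = 19.74/(2·13.27) = 0.7439.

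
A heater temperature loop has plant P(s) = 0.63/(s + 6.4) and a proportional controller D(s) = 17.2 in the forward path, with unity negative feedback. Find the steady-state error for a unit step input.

0.371

The loop is type 0. Static position error constant K_pos = D(0)·P(0) = 17.2·0.09844 = 1.693.
Steady-state error to a unit step: e_ss = 1/(1+K_pos) = 1/2.693 = 0.371.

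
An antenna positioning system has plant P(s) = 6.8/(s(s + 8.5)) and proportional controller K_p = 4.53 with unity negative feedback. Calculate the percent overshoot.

The closed-loop denominator s² + 8.5s + 30.8 gives ω_n = √30.8 = 5.55 and ζ = 8.5/(2ω_n) = 0.7657.
%OS = 100·exp(−πζ/√(1−ζ²)) = 100·exp(−π·0.7657/√0.4136) = 2.37%.

2.37%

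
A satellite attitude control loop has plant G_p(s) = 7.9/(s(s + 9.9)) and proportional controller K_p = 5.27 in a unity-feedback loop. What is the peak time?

Closed-loop characteristic equation: s² + 9.9s + 41.63 = 0, so ω_n = 6.452 rad/s and ζ = 9.9/(2·6.452) = 0.7672.
Damped frequency ω_d = ω_n√(1−ζ²) = 4.139 rad/s, so peak time T_p = π/ω_d = 0.759 s.

T_p = 0.759 s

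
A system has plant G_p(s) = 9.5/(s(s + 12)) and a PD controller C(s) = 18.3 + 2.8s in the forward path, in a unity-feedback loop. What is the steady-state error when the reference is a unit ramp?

0.069

The loop has one pole at the origin (type 1). Velocity error constant K_v = lim_{s→0} s·C(s)G_p(s) = 18.3·9.5/12 = 14.49.
Steady-state error to a unit ramp: e_ss = 1/K_v = 0.069.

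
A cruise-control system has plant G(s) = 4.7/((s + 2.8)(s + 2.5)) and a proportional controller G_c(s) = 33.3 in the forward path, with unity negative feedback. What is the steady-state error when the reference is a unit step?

0.0428

The loop is type 0. Static position error constant K_pos = G_c(0)·G(0) = 33.3·0.6714 = 22.36.
Steady-state error to a unit step: e_ss = 1/(1+K_pos) = 1/23.36 = 0.0428.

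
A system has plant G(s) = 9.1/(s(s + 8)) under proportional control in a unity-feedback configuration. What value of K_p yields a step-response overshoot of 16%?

K_p = 6.93

From %OS = 100·exp(−πζ/√(1−ζ²)) = 16%, ζ = −ln(0.16)/√(π²+ln²(0.16)) = 0.5039.
Characteristic equation s² + 8s + 9.1K_p = 0 gives ζ = 8/(2√(9.1K_p)).
Setting ζ = 0.5039: √(9.1K_p) = 8/(2·0.5039) = 7.939, so K_p = 63.02/9.1 = 6.93.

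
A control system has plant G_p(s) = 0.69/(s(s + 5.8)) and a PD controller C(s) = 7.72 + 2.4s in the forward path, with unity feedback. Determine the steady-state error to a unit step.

The open loop C(s)G_p(s) has a pole at the origin (type 1), so the static position error constant is infinite and e_ss = 1/(1+∞) = 0.

0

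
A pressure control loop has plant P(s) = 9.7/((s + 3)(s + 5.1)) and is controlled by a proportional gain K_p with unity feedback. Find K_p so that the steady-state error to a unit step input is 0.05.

K_p = 30

Steady-state error for a unit step on this type-0 loop is 1/(1 + K_p·P(0)).
P(0) = 0.634. Require 1/(1 + K_p·0.634) = 0.05, so 1 + 0.634·K_p = 20.
K_p = (20 − 1)/0.634 = 30.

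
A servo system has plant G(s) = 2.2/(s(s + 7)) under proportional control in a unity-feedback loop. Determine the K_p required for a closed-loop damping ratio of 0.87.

K_p = 7.36

Closed-loop characteristic equation: s² + 7s + K_p·2.2 = 0.
So ω_n = √(2.2K_p) and 2ζω_n = 7, giving ζ = 7/(2√(2.2K_p)).
Setting ζ = 0.87: √(2.2K_p) = 7/(2·0.87) = 4.023, so K_p = 16.18/2.2 = 7.36.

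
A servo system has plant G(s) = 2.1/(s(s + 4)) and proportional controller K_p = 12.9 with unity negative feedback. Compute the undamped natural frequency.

1 + K_p·G(s) = 0 gives s² + 4s + 27.09 = 0.
Matching s² + 2ζω_n s + ω_n²: ω_n = √27.09 = 5.205 rad/s and 2ζω_n = 4, so ζ = 4/(2·5.205) = 0.384.

ω_n = 5.2 rad/s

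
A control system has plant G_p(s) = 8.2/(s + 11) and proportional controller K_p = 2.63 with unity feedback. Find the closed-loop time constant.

τ = 0.0307 s

Closed-loop transfer function: T(s) = K_p·G_p(s)/(1 + K_p·G_p(s)) = 21.57/(s + 11 + 21.57) = 21.57/(s + 32.57).
Time constant τ = 1/32.57 = 0.0307 s.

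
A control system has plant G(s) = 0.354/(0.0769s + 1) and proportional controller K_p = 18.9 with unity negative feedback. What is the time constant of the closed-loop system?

τ = 0.01 s

Closed loop: T(s) = K_p·G/(1+K_p·G) = 6.691/(0.0769s + 1 + 6.691), with pole at s = −(1 + 6.691)/0.0769 = −100.
Closed-loop time constant τ = 1/100 = 0.01 s.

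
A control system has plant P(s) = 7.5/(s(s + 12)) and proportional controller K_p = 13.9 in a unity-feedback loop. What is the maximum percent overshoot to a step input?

10.2%

The closed-loop denominator s² + 12s + 104.2 gives ω_n = √104.2 = 10.21 and ζ = 12/(2ω_n) = 0.5876.
%OS = 100·exp(−πζ/√(1−ζ²)) = 100·exp(−π·0.5876/√0.6547) = 10.2%.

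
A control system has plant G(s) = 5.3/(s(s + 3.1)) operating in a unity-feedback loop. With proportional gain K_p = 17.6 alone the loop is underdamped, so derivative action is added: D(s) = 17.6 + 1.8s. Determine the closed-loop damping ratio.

Forward path: (17.6 + 1.8s)·5.3/(s(s+3.1)). The closed-loop characteristic equation is s² + (3.1 + 5.3·1.8)s + 5.3·17.6 = 0.
That is s² + 12.64s + 93.28 = 0, so ω_n = 9.658 rad/s and ζ = 12.64/(2·9.658) = 0.6544.

ζ = 0.654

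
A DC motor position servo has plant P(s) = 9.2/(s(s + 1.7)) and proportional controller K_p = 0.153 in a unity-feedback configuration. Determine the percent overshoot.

Closed-loop characteristic equation: s² + 1.7s + 1.408 = 0, so ω_n = 1.186 rad/s and ζ = 1.7/(2·1.186) = 0.7164.
%OS = 100·exp(−πζ/√(1−ζ²)) = 100·exp(−π·0.7164/√0.4867) = 3.97%.

3.97%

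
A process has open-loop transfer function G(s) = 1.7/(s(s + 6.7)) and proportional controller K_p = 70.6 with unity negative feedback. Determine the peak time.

T_p = 0.301 s

Closed-loop characteristic equation: s² + 6.7s + 120 = 0, so ω_n = 10.96 rad/s and ζ = 6.7/(2·10.96) = 0.3058.
Damped frequency ω_d = ω_n√(1−ζ²) = 10.43 rad/s, so peak time T_p = π/ω_d = 0.301 s.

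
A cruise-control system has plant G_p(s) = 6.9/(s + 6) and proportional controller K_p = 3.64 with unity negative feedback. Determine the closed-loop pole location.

Closed-loop transfer function: T(s) = K_p·G_p(s)/(1 + K_p·G_p(s)) = 25.12/(s + 6 + 25.12) = 25.12/(s + 31.12).
The closed-loop pole is at s = −31.12.

s = -31.12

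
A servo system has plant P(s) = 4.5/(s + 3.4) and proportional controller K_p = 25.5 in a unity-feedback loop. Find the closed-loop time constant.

τ = 0.00846 s

Closed-loop transfer function: T(s) = K_p·P(s)/(1 + K_p·P(s)) = 114.8/(s + 3.4 + 114.8) = 114.8/(s + 118.2).
Time constant τ = 1/118.2 = 0.00846 s.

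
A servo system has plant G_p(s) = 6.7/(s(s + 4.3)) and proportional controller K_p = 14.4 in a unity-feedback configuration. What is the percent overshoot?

From 1 + K_pG_p(s) = 0: s² + 4.3s + 96.48 = 0 ⇒ ω_n = 9.822, ζ = 0.2189.
%OS = 100·exp(−πζ/√(1−ζ²)) = 100·exp(−π·0.2189/√0.9521) = 49.4%.

49.4%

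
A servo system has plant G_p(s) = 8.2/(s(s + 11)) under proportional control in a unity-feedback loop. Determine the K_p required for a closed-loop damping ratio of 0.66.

K_p = 8.47

Closed-loop characteristic equation: s² + 11s + K_p·8.2 = 0.
So ω_n = √(8.2K_p) and 2ζω_n = 11, giving ζ = 11/(2√(8.2K_p)).
Setting ζ = 0.66: √(8.2K_p) = 11/(2·0.66) = 8.333, so K_p = 69.44/8.2 = 8.47.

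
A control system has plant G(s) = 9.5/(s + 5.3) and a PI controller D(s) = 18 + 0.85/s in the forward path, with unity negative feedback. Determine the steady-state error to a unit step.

The open loop D(s)G(s) has a pole at the origin (type 1), so the static position error constant is infinite and e_ss = 1/(1+∞) = 0.

0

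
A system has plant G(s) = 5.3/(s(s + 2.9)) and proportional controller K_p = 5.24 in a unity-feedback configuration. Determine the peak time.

From 1 + K_pG(s) = 0: s² + 2.9s + 27.77 = 0 ⇒ ω_n = 5.27, ζ = 0.2751.
Damped frequency ω_d = ω_n√(1−ζ²) = 5.067 rad/s, so peak time T_p = π/ω_d = 0.62 s.

T_p = 0.62 s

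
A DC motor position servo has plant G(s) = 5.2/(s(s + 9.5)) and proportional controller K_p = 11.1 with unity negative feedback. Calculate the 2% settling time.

T_s ≈ 0.842 s

From 1 + K_pG(s) = 0: s² + 9.5s + 57.72 = 0 ⇒ ω_n = 7.597, ζ = 0.6252.
2% settling time T_s ≈ 4/(ζω_n) = 4/4.75 = 0.842 s.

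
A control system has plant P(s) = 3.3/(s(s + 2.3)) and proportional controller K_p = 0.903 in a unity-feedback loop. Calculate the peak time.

The closed-loop denominator s² + 2.3s + 2.98 gives ω_n = √2.98 = 1.726 and ζ = 2.3/(2ω_n) = 0.6662.
Damped frequency ω_d = ω_n√(1−ζ²) = 1.287 rad/s, so peak time T_p = π/ω_d = 2.44 s.

T_p = 2.44 s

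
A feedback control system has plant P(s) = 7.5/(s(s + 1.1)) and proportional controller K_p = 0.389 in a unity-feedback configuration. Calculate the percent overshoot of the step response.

34.4%

From 1 + K_pP(s) = 0: s² + 1.1s + 2.917 = 0 ⇒ ω_n = 1.708, ζ = 0.322.
%OS = 100·exp(−πζ/√(1−ζ²)) = 100·exp(−π·0.322/√0.8963) = 34.4%.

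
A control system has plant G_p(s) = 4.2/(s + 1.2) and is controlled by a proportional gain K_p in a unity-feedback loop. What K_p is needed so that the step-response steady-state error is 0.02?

K_p = 14

The loop is type 0, so e_ss(step) = 1/(1 + K_pos) with K_pos = K_p·G_p(0).
G_p(0) = 3.5. Require 1/(1 + K_p·3.5) = 0.02, so 1 + 3.5·K_p = 50.
K_p = (50 − 1)/3.5 = 14.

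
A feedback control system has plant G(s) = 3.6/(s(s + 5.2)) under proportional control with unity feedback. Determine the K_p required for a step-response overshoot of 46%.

From %OS = 100·exp(−πζ/√(1−ζ²)) = 46%, ζ = −ln(0.46)/√(π²+ln²(0.46)) = 0.24.
Characteristic equation s² + 5.2s + 3.6K_p = 0 gives ζ = 5.2/(2√(3.6K_p)).
Setting ζ = 0.24: √(3.6K_p) = 5.2/(2·0.24) = 10.84, so K_p = 117.4/3.6 = 32.6.

K_p = 32.6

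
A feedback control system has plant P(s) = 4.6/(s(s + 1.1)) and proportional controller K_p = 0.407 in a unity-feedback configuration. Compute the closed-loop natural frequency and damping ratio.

1 + K_p·P(s) = 0 gives s² + 1.1s + 1.872 = 0.
Matching s² + 2ζω_n s + ω_n²: ω_n = √1.872 = 1.368 rad/s and 2ζω_n = 1.1, so ζ = 1.1/(2·1.368) = 0.402.

ω_n = 1.37 rad/s, ζ = 0.402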